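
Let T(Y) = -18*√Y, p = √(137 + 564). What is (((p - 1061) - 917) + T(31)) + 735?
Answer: -1243 + √701 - 18*√31 ≈ -1316.7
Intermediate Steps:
p = √701 ≈ 26.476
(((p - 1061) - 917) + T(31)) + 735 = (((√701 - 1061) - 917) - 18*√31) + 735 = (((-1061 + √701) - 917) - 18*√31) + 735 = ((-1978 + √701) - 18*√31) + 735 = (-1978 + √701 - 18*√31) + 735 = -1243 + √701 - 18*√31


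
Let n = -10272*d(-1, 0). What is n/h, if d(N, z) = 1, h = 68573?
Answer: -10272/68573 ≈ -0.14980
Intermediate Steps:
n = -10272 (n = -10272*1 = -10272)
n/h = -10272/68573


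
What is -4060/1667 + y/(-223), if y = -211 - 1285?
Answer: 1588452/371741 ≈ 4.2730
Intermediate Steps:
y = -1496
-4060/1667 + y/(-223) = -4060/1667 - 1496/(-223) = -4060*1/1667 - 1496*(-1/223) = -4060/1667 + 1496/223 = 1588452/371741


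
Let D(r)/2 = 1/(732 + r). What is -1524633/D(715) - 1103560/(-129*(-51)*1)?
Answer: -14514223260749/13158 ≈ -1.1031e+9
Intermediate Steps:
D(r) = 2/(732 + r)
-1524633/D(715) - 1103560/(-129*(-51)*1) = -1524633/(2/(732 + 715)) - 1103560/(-129*(-51)*1) = -1524633/(2/1447) - 1103560/(6579*1) = -1524633/(2*(1/1447)) - 1103560/6579 = -1524633/2/1447 - 1103560*1/6579 = -1524633*1447/2 - 1103560/6579 = -2206143951/2 - 1103560/6579 = -14514223260749/13158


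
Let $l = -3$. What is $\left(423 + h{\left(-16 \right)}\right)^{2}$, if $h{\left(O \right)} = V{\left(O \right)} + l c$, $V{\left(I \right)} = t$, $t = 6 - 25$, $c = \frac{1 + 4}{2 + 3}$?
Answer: $160801$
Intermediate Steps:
$c = 1$ ($c = \frac{5}{5} = 5 \cdot \frac{1}{5} = 1$)
$t = -19$ ($t = 6 - 25 = -19$)
$V{\left(I \right)} = -19$
$h{\left(O \right)} = -22$ ($h{\left(O \right)} = -19 - 3 = -22$)
$\left(423 + h{\left(-16 \right)}\right)^{2} = \left(423 - 22\right)^{2} = 401^{2} = 160801$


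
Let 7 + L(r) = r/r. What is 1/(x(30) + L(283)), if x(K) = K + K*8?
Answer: 1/264 ≈ 0.0037879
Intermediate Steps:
L(r) = -6 (L(r) = -7 + r/r = -7 + 1 = -6)
x(K) = 9*K (x(K) = K + 8*K = 9*K)
1/(x(30) + L(283)) = 1/(9*30 - 6) = 1/(270 - 6) = 1/264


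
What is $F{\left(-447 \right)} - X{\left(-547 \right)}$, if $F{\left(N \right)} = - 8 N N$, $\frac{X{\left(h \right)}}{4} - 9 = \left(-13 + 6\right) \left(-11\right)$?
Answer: $-1598816$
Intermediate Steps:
$X{\left(h \right)} = 344$ ($X{\left(h \right)} = 36 + 4 \left(-13 + 6\right) \left(-11\right) = 36 + 4 \left(\left(-7\right) \left(-11\right)\right) = 36 + 4 \cdot 77 = 36 + 308 = 344$)
$F{\left(N \right)} = - 8 N^{2}$
$F{\left(-447 \right)} - X{\left(-547 \right)} = - 8 \left(-447\right)^{2} - 344 = \left(-8\right) 199809 - 344 = -1598472 - 344 = -1598816$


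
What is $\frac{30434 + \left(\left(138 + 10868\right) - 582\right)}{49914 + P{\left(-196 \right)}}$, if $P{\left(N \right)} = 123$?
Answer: $\frac{40858}{50037} \approx 0.81656$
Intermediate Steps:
$\frac{30434 + \left(\left(138 + 10868\right) - 582\right)}{49914 + P{\left(-196 \right)}} = \frac{30434 + \left(\left(138 + 10868\right) - 582\right)}{49914 + 123} = \frac{30434 + \left(11006 - 582\right)}{50037} = \left(30434 + 10424\right) \frac{1}{50037} = 40858 \cdot \frac{1}{50037} = \frac{40858}{50037}$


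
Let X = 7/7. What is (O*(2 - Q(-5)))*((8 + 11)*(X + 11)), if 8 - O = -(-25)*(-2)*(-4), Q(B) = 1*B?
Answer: -306432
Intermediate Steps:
X = 1 (X = 7*(⅐) = 1)
Q(B) = B
O = -192 (O = 8 - (-(-25)*(-2))*(-4) = 8 - (-5*10)*(-4) = 8 - (-50)*(-4) = 8 - 1*200 = 8 - 200 = -192)
(O*(2 - Q(-5)))*((8 + 11)*(X + 11)) = (-192*(2 - 1*(-5)))*((8 + 11)*(1 + 11)) = (-192*(2 + 5))*(19*12) = -192*7*228 = -1344*228 = -306432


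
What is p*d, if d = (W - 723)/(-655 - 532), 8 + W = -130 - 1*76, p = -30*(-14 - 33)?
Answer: 1321170/1187 ≈ 1113.0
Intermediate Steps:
p = 1410 (p = -30*(-47) = 1410)
W = -214 (W = -8 + (-130 - 1*76) = -8 + (-130 - 76) = -8 - 206 = -214)
d = 937/1187 (d = (-214 - 723)/(-655 - 532) = -937/(-1187) = -937*(-1/1187) = 937/1187 ≈ 0.78938)
p*d = 1410*(937/1187) = 1321170/1187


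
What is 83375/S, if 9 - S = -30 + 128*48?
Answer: -16675/1221 ≈ -13.657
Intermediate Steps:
S = -6105 (S = 9 - (-30 + 128*48) = 9 - (-30 + 6144) = 9 - 1*6114 = 9 - 6114 = -6105)
83375/S = 83375/(-6105) = 83375*(-1/6105) = -16675/1221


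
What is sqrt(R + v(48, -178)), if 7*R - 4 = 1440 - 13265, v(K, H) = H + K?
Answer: I*sqrt(89117)/7 ≈ 42.646*I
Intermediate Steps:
R = -11821/7 (R = 4/7 + (1440 - 13265)/7 = 4/7 + (1/7)*(-11825) = 4/7 - 11825/7 = -11821/7 ≈ -1688.7)
sqrt(R + v(48, -178)) = sqrt(-11821/7 + (-178 + 48)) = sqrt(-11821/7 - 130) = sqrt(-12731/7) = I*sqrt(89117)/7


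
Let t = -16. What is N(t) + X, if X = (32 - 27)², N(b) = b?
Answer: 9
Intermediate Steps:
X = 25 (X = 5² = 25)
N(t) + X = -16 + 25 = 9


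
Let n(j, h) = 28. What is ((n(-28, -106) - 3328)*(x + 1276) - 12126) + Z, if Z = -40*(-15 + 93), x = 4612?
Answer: -19445646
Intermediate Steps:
Z = -3120 (Z = -40*78 = -3120)
((n(-28, -106) - 3328)*(x + 1276) - 12126) + Z = ((28 - 3328)*(4612 + 1276) - 12126) - 3120 = (-3300*5888 - 12126) - 3120 = (-19430400 - 12126) - 3120 = -19442526 - 3120 = -19445646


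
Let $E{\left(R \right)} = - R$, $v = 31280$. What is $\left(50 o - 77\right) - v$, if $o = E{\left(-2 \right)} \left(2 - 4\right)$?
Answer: $-31557$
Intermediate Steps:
$o = -4$ ($o = \left(-1\right) \left(-2\right) \left(2 - 4\right) = 2 \left(-2\right) = -4$)
$\left(50 o - 77\right) - v = \left(50 \left(-4\right) - 77\right) - 31280 = \left(-200 - 77\right) - 31280 = -277 - 31280 = -31557$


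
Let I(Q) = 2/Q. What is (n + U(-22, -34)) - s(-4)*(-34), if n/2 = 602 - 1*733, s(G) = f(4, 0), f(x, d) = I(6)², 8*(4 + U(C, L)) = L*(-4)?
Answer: -2207/9 ≈ -245.22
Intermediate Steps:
U(C, L) = -4 - L/2 (U(C, L) = -4 + (L*(-4))/8 = -4 + (-4*L)/8 = -4 - L/2)
f(x, d) = ⅑ (f(x, d) = (2/6)² = (2*(⅙))² = (⅓)² = ⅑)
s(G) = ⅑
n = -262 (n = 2*(602 - 1*733) = 2*(602 - 733) = 2*(-131) = -262)
(n + U(-22, -34)) - s(-4)*(-34) = (-262 + (-4 - ½*(-34))) - (-34)/9 = (-262 + (-4 + 17)) - 1*(-34/9) = (-262 + 13) + 34/9 = -249 + 34/9 = -2207/9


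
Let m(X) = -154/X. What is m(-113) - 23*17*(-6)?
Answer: 265252/113 ≈ 2347.4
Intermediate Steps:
m(-113) - 23*17*(-6) = -154/(-113) - 23*17*(-6) = -154*(-1/113) - 391*(-6) = 154/113 + 2346 = 265252/113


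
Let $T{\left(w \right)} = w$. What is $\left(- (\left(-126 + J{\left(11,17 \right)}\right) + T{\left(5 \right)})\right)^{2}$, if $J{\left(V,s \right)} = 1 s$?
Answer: $10816$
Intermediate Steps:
$J{\left(V,s \right)} = s$
$\left(- (\left(-126 + J{\left(11,17 \right)}\right) + T{\left(5 \right)})\right)^{2} = \left(- (\left(-126 + 17\right) + 5)\right)^{2} = \left(- (-109 + 5)\right)^{2} = \left(\left(-1\right) \left(-104\right)\right)^{2} = 104^{2} = 10816$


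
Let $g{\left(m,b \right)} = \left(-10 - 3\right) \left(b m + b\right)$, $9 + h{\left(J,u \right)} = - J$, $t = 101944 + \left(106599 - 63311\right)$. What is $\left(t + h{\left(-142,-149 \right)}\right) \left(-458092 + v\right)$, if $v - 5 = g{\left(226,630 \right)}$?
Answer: $-336842249205$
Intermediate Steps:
$t = 145232$ ($t = 101944 + 43288 = 145232$)
$h{\left(J,u \right)} = -9 - J$
$g{\left(m,b \right)} = - 13 b - 13 b m$ ($g{\left(m,b \right)} = - 13 \left(b + b m\right) = - 13 b - 13 b m$)
$v = -1859125$ ($v = 5 - 8190 \left(1 + 226\right) = 5 - 8190 \cdot 227 = 5 - 1859130 = -1859125$)
$\left(t + h{\left(-142,-149 \right)}\right) \left(-458092 + v\right) = \left(145232 - -133\right) \left(-458092 - 1859125\right) = \left(145232 + \left(-9 + 142\right)\right) \left(-2317217\right) = \left(145232 + 133\right) \left(-2317217\right) = 145365 \left(-2317217\right) = -336842249205$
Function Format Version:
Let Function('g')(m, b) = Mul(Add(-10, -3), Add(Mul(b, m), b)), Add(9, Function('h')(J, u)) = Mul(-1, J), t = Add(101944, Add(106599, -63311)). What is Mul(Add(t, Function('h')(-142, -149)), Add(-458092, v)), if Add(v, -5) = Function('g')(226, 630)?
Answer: -336842249205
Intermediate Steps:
t = 145232 (t = Add(101944, 43288) = 145232)
Function('h')(J, u) = Add(-9, Mul(-1, J))
Function('g')(m, b) = Add(Mul(-13, b), Mul(-13, b, m)) (Function('g')(m, b) = Mul(-13, Add(b, Mul(b, m))) = Add(Mul(-13, b), Mul(-13, b, m)))
v = -1859125 (v = Add(5, Mul(-13, 630, Add(1, 226))) = Add(5, Mul(-13, 630, 227)) = Add(5, -1859130) = -1859125)
Mul(Add(t, Function('h')(-142, -149)), Add(-458092, v)) = Mul(Add(145232, Add(-9, Mul(-1, -142))), Add(-458092, -1859125)) = Mul(Add(145232, Add(-9, 142)), -2317217) = Mul(Add(145232, 133), -2317217) = Mul(145365, -2317217) = -336842249205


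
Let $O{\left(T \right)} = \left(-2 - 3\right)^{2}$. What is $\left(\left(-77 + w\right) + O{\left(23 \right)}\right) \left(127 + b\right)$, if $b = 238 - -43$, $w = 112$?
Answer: $24480$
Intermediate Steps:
$O{\left(T \right)} = 25$ ($O{\left(T \right)} = \left(-5\right)^{2} = 25$)
$b = 281$ ($b = 238 + 43 = 281$)
$\left(\left(-77 + w\right) + O{\left(23 \right)}\right) \left(127 + b\right) = \left(\left(-77 + 112\right) + 25\right) \left(127 + 281\right) = \left(35 + 25\right) 408 = 60 \cdot 408 = 24480$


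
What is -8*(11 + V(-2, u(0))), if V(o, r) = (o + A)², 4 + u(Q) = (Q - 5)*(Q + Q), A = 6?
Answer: -216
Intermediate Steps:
u(Q) = -4 + 2*Q*(-5 + Q) (u(Q) = -4 + (Q - 5)*(Q + Q) = -4 + (-5 + Q)*(2*Q) = -4 + 2*Q*(-5 + Q))
V(o, r) = (6 + o)² (V(o, r) = (o + 6)² = (6 + o)²)
-8*(11 + V(-2, u(0))) = -8*(11 + (6 - 2)²) = -8*(11 + 4²) = -8*(11 + 16) = -8*27 = -216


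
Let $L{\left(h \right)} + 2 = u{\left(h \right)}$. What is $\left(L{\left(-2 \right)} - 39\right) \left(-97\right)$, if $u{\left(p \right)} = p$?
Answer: $4171$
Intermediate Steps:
$L{\left(h \right)} = -2 + h$
$\left(L{\left(-2 \right)} - 39\right) \left(-97\right) = \left(\left(-2 - 2\right) - 39\right) \left(-97\right) = \left(-4 - 39\right) \left(-97\right) = \left(-43\right) \left(-97\right) = 4171$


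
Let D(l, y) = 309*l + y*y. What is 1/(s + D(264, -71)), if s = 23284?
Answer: 1/109901 ≈ 9.0991e-6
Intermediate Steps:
D(l, y) = y² + 309*l (D(l, y) = 309*l + y² = y² + 309*l)
1/(s + D(264, -71)) = 1/(23284 + ((-71)² + 309*264)) = 1/(23284 + (5041 + 81576)) = 1/(23284 + 86617) = 1/109901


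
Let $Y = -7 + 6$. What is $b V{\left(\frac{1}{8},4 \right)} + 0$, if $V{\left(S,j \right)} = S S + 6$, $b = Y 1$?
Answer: $- \frac{385}{64} \approx -6.0156$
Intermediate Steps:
$Y = -1$
$b = -1$ ($b = \left(-1\right) 1 = -1$)
$V{\left(S,j \right)} = 6 + S^{2}$ ($V{\left(S,j \right)} = S^{2} + 6 = 6 + S^{2}$)
$b V{\left(\frac{1}{8},4 \right)} + 0 = - (6 + \left(\frac{1}{8}\right)^{2}) + 0 = - (6 + \frac{1}{64}) + 0 = \left(-1\right) \frac{385}{64} + 0 = - \frac{385}{64} + 0 = - \frac{385}{64}$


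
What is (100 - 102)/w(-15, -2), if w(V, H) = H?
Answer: 1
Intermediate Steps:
(100 - 102)/w(-15, -2) = (100 - 102)/(-2) = -2*(-½) = 1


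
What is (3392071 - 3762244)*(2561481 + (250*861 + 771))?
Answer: -1028156247846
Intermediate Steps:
(3392071 - 3762244)*(2561481 + (250*861 + 771)) = -370173*(2561481 + (215250 + 771)) = -370173*(2561481 + 216021) = -370173*2777502 = -1028156247846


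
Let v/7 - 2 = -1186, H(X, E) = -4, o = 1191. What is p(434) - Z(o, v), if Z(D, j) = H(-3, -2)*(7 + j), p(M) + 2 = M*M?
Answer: 155230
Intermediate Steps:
v = -8288 (v = 14 + 7*(-1186) = 14 - 8302 = -8288)
p(M) = -2 + M² (p(M) = -2 + M*M = -2 + M²)
Z(D, j) = -28 - 4*j (Z(D, j) = -4*(7 + j) = -28 - 4*j)
p(434) - Z(o, v) = (-2 + 434²) - (-28 - 4*(-8288)) = (-2 + 188356) - (-28 + 33152) = 188354 - 1*33124 = 188354 - 33124 = 155230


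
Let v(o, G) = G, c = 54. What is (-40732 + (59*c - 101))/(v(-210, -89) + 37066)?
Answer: -37647/36977 ≈ -1.0181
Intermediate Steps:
(-40732 + (59*c - 101))/(v(-210, -89) + 37066) = (-40732 + (59*54 - 101))/(-89 + 37066) = (-40732 + (3186 - 101))/36977 = (-40732 + 3085)*(1/36977) = -37647*1/36977 = -37647/36977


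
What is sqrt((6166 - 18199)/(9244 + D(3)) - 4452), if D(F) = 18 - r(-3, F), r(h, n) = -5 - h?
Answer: I*sqrt(2654094891)/772 ≈ 66.733*I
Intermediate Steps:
D(F) = 20 (D(F) = 18 - (-5 - 1*(-3)) = 18 - (-5 + 3) = 18 - 1*(-2) = 18 + 2 = 20)
sqrt((6166 - 18199)/(9244 + D(3)) - 4452) = sqrt((6166 - 18199)/(9244 + 20) - 4452) = sqrt(-12033/9264 - 4452) = sqrt(-12033*1/9264 - 4452) = sqrt(-4011/3088 - 4452) = sqrt(-13751787/3088) = I*sqrt(2654094891)/772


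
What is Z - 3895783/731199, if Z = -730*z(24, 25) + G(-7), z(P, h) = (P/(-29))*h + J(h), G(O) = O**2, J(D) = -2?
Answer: 352150183732/21204771 ≈ 16607.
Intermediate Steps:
z(P, h) = -2 - P*h/29 (z(P, h) = (P/(-29))*h - 2 = (-P/29)*h - 2 = -P*h/29 - 2 = -2 - P*h/29)
Z = 481761/29 (Z = -730*(-2 - 1/29*24*25) + (-7)**2 = -730*(-2 - 600/29) + 49 = -730*(-658/29) + 49 = 480340/29 + 49 = 481761/29 ≈ 16612.)
Z - 3895783/731199 = 481761/29 - 3895783/731199 = 352150183732/21204771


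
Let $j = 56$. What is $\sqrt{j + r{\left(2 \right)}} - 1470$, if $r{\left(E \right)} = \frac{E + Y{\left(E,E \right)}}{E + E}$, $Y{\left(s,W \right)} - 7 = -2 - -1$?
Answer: $-1470 + \sqrt{58} \approx -1462.4$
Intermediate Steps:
$Y{\left(s,W \right)} = 6$ ($Y{\left(s,W \right)} = 7 - 1 = 6$)
$r{\left(E \right)} = \frac{6 + E}{2 E}$ ($r{\left(E \right)} = \frac{E + 6}{E + E} = \frac{6 + E}{2 E}$)
$\sqrt{j + r{\left(2 \right)}} - 1470 = \sqrt{56 + \frac{6 + 2}{2 \cdot 2}} - 1470 = \sqrt{56 + \frac{1}{2} \cdot \frac{1}{2} \cdot 8} - 1470 = \sqrt{56 + 2} - 1470 = \sqrt{58} - 1470 = -1470 + \sqrt{58}$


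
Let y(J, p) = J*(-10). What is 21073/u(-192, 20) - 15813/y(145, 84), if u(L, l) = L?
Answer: -13759877/139200 ≈ -98.850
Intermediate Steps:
y(J, p) = -10*J
21073/u(-192, 20) - 15813/y(145, 84) = 21073/(-192) - 15813/((-10*145)) = 21073*(-1/192) - 15813/(-1450) = -21073/192 - 15813*(-1/1450) = -21073/192 + 15813/1450 = -13759877/139200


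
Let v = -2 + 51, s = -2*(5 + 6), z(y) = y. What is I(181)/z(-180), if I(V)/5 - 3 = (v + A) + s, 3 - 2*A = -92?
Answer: -155/72 ≈ -2.1528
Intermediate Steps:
A = 95/2 (A = 3/2 - ½*(-92) = 3/2 + 46 = 95/2 ≈ 47.500)
s = -22 (s = -2*11 = -22)
v = 49
I(V) = 775/2 (I(V) = 15 + 5*((49 + 95/2) - 22) = 15 + 5*(193/2 - 22) = 15 + 5*(149/2) = 15 + 745/2 = 775/2)
I(181)/z(-180) = (775/2)/(-180) = (775/2)*(-1/180) = -155/72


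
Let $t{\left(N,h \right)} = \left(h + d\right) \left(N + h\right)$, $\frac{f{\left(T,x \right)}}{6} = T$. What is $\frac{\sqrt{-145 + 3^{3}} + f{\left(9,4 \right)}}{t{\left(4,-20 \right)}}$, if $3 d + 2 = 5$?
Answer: $\frac{27}{152} + \frac{i \sqrt{118}}{304} \approx 0.17763 + 0.035733 i$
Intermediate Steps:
$d = 1$ ($d = - \frac{2}{3} + \frac{1}{3} \cdot 5 = - \frac{2}{3} + \frac{5}{3} = 1$)
$f{\left(T,x \right)} = 6 T$
$t{\left(N,h \right)} = \left(1 + h\right) \left(N + h\right)$ ($t{\left(N,h \right)} = \left(h + 1\right) \left(N + h\right) = \left(1 + h\right) \left(N + h\right)$)
$\frac{\sqrt{-145 + 3^{3}} + f{\left(9,4 \right)}}{t{\left(4,-20 \right)}} = \frac{\sqrt{-145 + 3^{3}} + 6 \cdot 9}{4 - 20 + \left(-20\right)^{2} + 4 \left(-20\right)} = \frac{\sqrt{-145 + 27} + 54}{4 - 20 + 400 - 80} = \frac{\sqrt{-118} + 54}{304} = \left(i \sqrt{118} + 54\right) \frac{1}{304} = \left(54 + i \sqrt{118}\right) \frac{1}{304} = \frac{27}{152} + \frac{i \sqrt{118}}{304}$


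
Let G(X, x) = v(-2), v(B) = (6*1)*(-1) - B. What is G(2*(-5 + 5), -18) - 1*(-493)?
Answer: 489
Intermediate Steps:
v(B) = -6 - B (v(B) = 6*(-1) - B = -6 - B)
G(X, x) = -4 (G(X, x) = -6 - 1*(-2) = -6 + 2 = -4)
G(2*(-5 + 5), -18) - 1*(-493) = -4 - 1*(-493) = -4 + 493 = 489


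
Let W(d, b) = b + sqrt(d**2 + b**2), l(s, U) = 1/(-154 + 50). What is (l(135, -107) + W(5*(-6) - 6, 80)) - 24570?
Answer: -2546961/104 + 4*sqrt(481) ≈ -24402.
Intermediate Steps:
l(s, U) = -1/104 (l(s, U) = 1/(-104) = -1/104)
W(d, b) = b + sqrt(b**2 + d**2)
(l(135, -107) + W(5*(-6) - 6, 80)) - 24570 = (-1/104 + (80 + sqrt(80**2 + (5*(-6) - 6)**2))) - 24570 = (-1/104 + (80 + sqrt(6400 + (-30 - 6)**2))) - 24570 = (-1/104 + (80 + sqrt(6400 + (-36)**2))) - 24570 = (-1/104 + (80 + sqrt(6400 + 1296))) - 24570 = (-1/104 + (80 + sqrt(7696))) - 24570 = (-1/104 + (80 + 4*sqrt(481))) - 24570 = (8319/104 + 4*sqrt(481)) - 24570 = -2546961/104 + 4*sqrt(481)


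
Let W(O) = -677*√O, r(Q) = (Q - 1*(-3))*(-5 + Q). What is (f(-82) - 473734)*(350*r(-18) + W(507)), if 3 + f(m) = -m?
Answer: -57193841250 + 4168637655*√3 ≈ -4.9974e+10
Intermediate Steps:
f(m) = -3 - m
r(Q) = (-5 + Q)*(3 + Q) (r(Q) = (Q + 3)*(-5 + Q) = (3 + Q)*(-5 + Q) = (-5 + Q)*(3 + Q))
(f(-82) - 473734)*(350*r(-18) + W(507)) = ((-3 - 1*(-82)) - 473734)*(350*(-15 + (-18)² - 2*(-18)) - 8801*√3) = ((-3 + 82) - 473734)*(350*(-15 + 324 + 36) - 8801*√3) = (79 - 473734)*(350*345 - 8801*√3) = -473655*(120750 - 8801*√3) = -57193841250 + 4168637655*√3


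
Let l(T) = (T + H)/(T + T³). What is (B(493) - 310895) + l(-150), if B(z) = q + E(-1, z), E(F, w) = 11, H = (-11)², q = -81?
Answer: -1049553519721/3375150 ≈ -3.1097e+5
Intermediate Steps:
H = 121
B(z) = -70 (B(z) = -81 + 11 = -70)
l(T) = (121 + T)/(T + T³) (l(T) = (T + 121)/(T + T³) = (121 + T)/(T + T³))
(B(493) - 310895) + l(-150) = (-70 - 310895) + (121 - 150)/(-150 + (-150)³) = -310965 - 29/(-150 - 3375000) = -310965 - 29/(-3375150) = -310965 - 1/3375150*(-29) = -310965 + 29/3375150 = -1049553519721/3375150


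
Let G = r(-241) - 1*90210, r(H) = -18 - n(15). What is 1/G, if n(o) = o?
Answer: -1/90243 ≈ -1.1081e-5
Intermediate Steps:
r(H) = -33 (r(H) = -18 - 1*15 = -18 - 15 = -33)
G = -90243 (G = -33 - 1*90210 = -33 - 90210 = -90243)
1/G = 1/(-90243) = -1/90243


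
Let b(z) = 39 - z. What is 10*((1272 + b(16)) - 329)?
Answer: 9660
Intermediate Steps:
10*((1272 + b(16)) - 329) = 10*((1272 + (39 - 1*16)) - 329) = 10*((1272 + (39 - 16)) - 329) = 10*((1272 + 23) - 329) = 10*(1295 - 329) = 10*966 = 9660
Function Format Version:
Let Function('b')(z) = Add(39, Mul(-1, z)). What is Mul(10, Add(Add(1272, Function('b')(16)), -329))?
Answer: 9660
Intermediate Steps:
Mul(10, Add(Add(1272, Function('b')(16)), -329)) = Mul(10, Add(Add(1272, Add(39, Mul(-1, 16))), -329)) = Mul(10, Add(Add(1272, Add(39, -16)), -329)) = Mul(10, Add(Add(1272, 23), -329)) = Mul(10, Add(1295, -329)) = Mul(10, 966) = 9660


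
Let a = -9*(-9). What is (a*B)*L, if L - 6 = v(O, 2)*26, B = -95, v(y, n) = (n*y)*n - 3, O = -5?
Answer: 4555440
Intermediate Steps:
a = 81
v(y, n) = -3 + y*n² (v(y, n) = y*n² - 3 = -3 + y*n²)
L = -592 (L = 6 + (-3 - 5*2²)*26 = 6 + (-3 - 5*4)*26 = 6 + (-3 - 20)*26 = 6 - 23*26 = 6 - 598 = -592)
(a*B)*L = (81*(-95))*(-592) = -7695*(-592) = 4555440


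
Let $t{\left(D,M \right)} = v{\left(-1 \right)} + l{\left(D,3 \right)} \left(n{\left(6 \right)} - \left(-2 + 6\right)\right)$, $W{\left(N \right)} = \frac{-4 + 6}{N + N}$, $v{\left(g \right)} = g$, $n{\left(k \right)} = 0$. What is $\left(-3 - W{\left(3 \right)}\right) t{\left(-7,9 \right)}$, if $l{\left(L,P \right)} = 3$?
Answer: $\frac{130}{3} \approx 43.333$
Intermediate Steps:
$W{\left(N \right)} = \frac{1}{N}$ ($W{\left(N \right)} = \frac{2}{2 N} = 2 \frac{1}{2 N} = \frac{1}{N}$)
$t{\left(D,M \right)} = -13$ ($t{\left(D,M \right)} = -1 + 3 \left(0 - \left(-2 + 6\right)\right) = -1 + 3 \left(0 - 4\right) = -1 + 3 \left(-4\right) = -1 - 12 = -13$)
$\left(-3 - W{\left(3 \right)}\right) t{\left(-7,9 \right)} = \left(-3 - \frac{1}{3}\right) \left(-13\right) = \left(- \frac{10}{3}\right) \left(-13\right) = \frac{130}{3}$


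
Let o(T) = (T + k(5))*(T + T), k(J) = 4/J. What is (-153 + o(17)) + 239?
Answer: 3456/5 ≈ 691.20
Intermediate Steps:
o(T) = 2*T*(4/5 + T) (o(T) = (T + 4/5)*(T + T) = (T + 4*(1/5))*(2*T) = (T + 4/5)*(2*T) = (4/5 + T)*(2*T) = 2*T*(4/5 + T))
(-153 + o(17)) + 239 = (-153 + (2/5)*17*(4 + 5*17)) + 239 = (-153 + (2/5)*17*(4 + 85)) + 239 = (-153 + (2/5)*17*89) + 239 = (-153 + 3026/5) + 239 = 2261/5 + 239 = 3456/5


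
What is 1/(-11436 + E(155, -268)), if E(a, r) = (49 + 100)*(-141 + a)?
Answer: -1/9350 ≈ -0.00010695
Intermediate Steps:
E(a, r) = -21009 + 149*a (E(a, r) = 149*(-141 + a) = -21009 + 149*a)
1/(-11436 + E(155, -268)) = 1/(-11436 + (-21009 + 149*155)) = 1/(-11436 + (-21009 + 23095)) = 1/(-11436 + 2086) = 1/(-9350) = -1/9350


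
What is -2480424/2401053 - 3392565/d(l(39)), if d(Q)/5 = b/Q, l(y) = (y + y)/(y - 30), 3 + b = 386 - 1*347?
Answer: -2353225300817/14406318 ≈ -1.6335e+5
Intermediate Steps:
b = 36 (b = -3 + (386 - 1*347) = -3 + (386 - 347) = -3 + 39 = 36)
l(y) = 2*y/(-30 + y) (l(y) = (2*y)/(-30 + y) = 2*y/(-30 + y))
d(Q) = 180/Q (d(Q) = 5*(36/Q) = 180/Q)
-2480424/2401053 - 3392565/d(l(39)) = -2480424/2401053 - 3392565*13/(30*(-30 + 39)) = -2480424*1/2401053 - 3392565/(180/((2*39/9))) = -826808/800351 - 3392565/(180/((2*39*(⅑)))) = -826808/800351 - 3392565/(180/(26/3)) = -826808/800351 - 3392565/(180*(3/26)) = -826808/800351 - 3392565/270/13 = -826808/800351 - 3392565*13/270 = -826808/800351 - 2940223/18 = -2353225300817/14406318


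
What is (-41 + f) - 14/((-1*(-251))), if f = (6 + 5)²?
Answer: 20066/251 ≈ 79.944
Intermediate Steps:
f = 121 (f = 11² = 121)
(-41 + f) - 14/((-1*(-251))) = (-41 + 121) - 14/((-1*(-251))) = 80 - 14/251 = 20066/251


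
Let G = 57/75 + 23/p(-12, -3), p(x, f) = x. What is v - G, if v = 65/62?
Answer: 20507/9300 ≈ 2.2051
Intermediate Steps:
v = 65/62 (v = 65*(1/62) = 65/62 ≈ 1.0484)
G = -347/300 (G = 57/75 + 23/(-12) = 57*(1/75) + 23*(-1/12) = 19/25 - 23/12 = -347/300 ≈ -1.1567)
v - G = 65/62 - 1*(-347/300) = 65/62 + 347/300 = 20507/9300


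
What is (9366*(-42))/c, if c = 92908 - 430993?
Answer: 43708/37565 ≈ 1.1635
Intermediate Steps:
c = -338085
(9366*(-42))/c = (9366*(-42))/(-338085) = -393372*(-1/338085) = 43708/37565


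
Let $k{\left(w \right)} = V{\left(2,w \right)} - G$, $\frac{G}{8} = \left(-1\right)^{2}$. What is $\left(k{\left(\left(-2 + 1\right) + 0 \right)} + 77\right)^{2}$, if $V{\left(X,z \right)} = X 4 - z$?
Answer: $6084$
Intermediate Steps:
$G = 8$ ($G = 8 \left(-1\right)^{2} = 8 \cdot 1 = 8$)
$V{\left(X,z \right)} = - z + 4 X$ ($V{\left(X,z \right)} = 4 X - z = - z + 4 X$)
$k{\left(w \right)} = - w$ ($k{\left(w \right)} = \left(- w + 4 \cdot 2\right) - 8 = \left(- w + 8\right) - 8 = \left(8 - w\right) - 8 = - w$)
$\left(k{\left(\left(-2 + 1\right) + 0 \right)} + 77\right)^{2} = \left(- (\left(-2 + 1\right) + 0) + 77\right)^{2} = \left(- (-1 + 0) + 77\right)^{2} = \left(\left(-1\right) \left(-1\right) + 77\right)^{2} = \left(1 + 77\right)^{2} = 78^{2} = 6084$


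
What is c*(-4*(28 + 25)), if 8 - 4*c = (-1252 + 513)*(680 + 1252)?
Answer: -75671068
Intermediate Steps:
c = 356939 (c = 2 - (-1252 + 513)*(680 + 1252)/4 = 2 - (-739)*1932/4 = 2 - ¼*(-1427748) = 2 + 356937 = 356939)
c*(-4*(28 + 25)) = 356939*(-4*(28 + 25)) = 356939*(-4*53) = 356939*(-212) = -75671068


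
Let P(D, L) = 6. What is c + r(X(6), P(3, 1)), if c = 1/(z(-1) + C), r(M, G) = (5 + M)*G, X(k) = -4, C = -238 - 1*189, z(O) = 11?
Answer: 2495/416 ≈ 5.9976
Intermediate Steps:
C = -427 (C = -238 - 189 = -427)
r(M, G) = G*(5 + M)
c = -1/416 (c = 1/(11 - 427) = 1/(-416) = -1/416 ≈ -0.0024038)
c + r(X(6), P(3, 1)) = -1/416 + 6*(5 - 4) = -1/416 + 6*1 = -1/416 + 6 = 2495/416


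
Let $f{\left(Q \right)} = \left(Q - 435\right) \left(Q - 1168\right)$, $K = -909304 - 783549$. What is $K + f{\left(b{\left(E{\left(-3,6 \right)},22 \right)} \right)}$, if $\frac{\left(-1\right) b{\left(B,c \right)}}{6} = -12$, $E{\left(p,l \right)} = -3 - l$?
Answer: $-1295005$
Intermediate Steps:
$b{\left(B,c \right)} = 72$ ($b{\left(B,c \right)} = \left(-6\right) \left(-12\right) = 72$)
$K = -1692853$
$f{\left(Q \right)} = \left(-1168 + Q\right) \left(-435 + Q\right)$ ($f{\left(Q \right)} = \left(-435 + Q\right) \left(-1168 + Q\right) = \left(-1168 + Q\right) \left(-435 + Q\right)$)
$K + f{\left(b{\left(E{\left(-3,6 \right)},22 \right)} \right)} = -1692853 + \left(508080 + 72^{2} - 115416\right) = -1692853 + \left(508080 + 5184 - 115416\right) = -1692853 + 397848 = -1295005$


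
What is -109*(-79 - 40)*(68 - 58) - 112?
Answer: 129598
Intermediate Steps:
-109*(-79 - 40)*(68 - 58) - 112 = -(-12971)*10 - 112 = -109*(-1190) - 112 = 129710 - 112 = 129598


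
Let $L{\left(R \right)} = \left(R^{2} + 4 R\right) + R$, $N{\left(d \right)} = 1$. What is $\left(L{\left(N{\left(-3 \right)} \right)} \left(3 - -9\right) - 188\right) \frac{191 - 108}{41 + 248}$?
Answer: $- \frac{9628}{289} \approx -33.315$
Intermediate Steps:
$L{\left(R \right)} = R^{2} + 5 R$
$\left(L{\left(N{\left(-3 \right)} \right)} \left(3 - -9\right) - 188\right) \frac{191 - 108}{41 + 248} = \left(1 \left(5 + 1\right) \left(3 - -9\right) - 188\right) \frac{191 - 108}{41 + 248} = \left(1 \cdot 6 \left(3 + 9\right) - 188\right) \frac{83}{289} = \left(6 \cdot 12 - 188\right) 83 \cdot \frac{1}{289} = \left(72 - 188\right) \frac{83}{289} = \left(-116\right) \frac{83}{289} = - \frac{9628}{289}$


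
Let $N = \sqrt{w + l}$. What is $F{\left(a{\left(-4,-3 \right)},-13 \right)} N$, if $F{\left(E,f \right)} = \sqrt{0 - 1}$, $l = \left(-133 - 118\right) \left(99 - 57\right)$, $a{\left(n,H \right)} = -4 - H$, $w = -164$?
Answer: $- \sqrt{10706} \approx -103.47$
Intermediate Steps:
$l = -10542$ ($l = \left(-251\right) 42 = -10542$)
$N = i \sqrt{10706}$ ($N = \sqrt{-164 - 10542} = \sqrt{-10706} = i \sqrt{10706} \approx 103.47 i$)
$F{\left(E,f \right)} = i$ ($F{\left(E,f \right)} = \sqrt{-1} = i$)
$F{\left(a{\left(-4,-3 \right)},-13 \right)} N = i i \sqrt{10706} = - \sqrt{10706}$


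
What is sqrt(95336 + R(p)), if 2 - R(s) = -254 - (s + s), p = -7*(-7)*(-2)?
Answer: 2*sqrt(23849) ≈ 308.86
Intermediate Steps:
p = -98 (p = 49*(-2) = -98)
R(s) = 256 + 2*s (R(s) = 2 - (-254 - (s + s)) = 2 - (-254 - 2*s) = 2 + (254 + 2*s) = 256 + 2*s)
sqrt(95336 + R(p)) = sqrt(95336 + (256 + 2*(-98))) = sqrt(95336 + (256 - 196)) = sqrt(95336 + 60) = sqrt(95396) = 2*sqrt(23849)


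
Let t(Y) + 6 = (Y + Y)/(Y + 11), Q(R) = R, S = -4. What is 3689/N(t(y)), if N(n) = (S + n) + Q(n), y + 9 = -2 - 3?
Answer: 11067/8 ≈ 1383.4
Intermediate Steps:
y = -14 (y = -9 + (-2 - 3) = -9 - 5 = -14)
t(Y) = -6 + 2*Y/(11 + Y) (t(Y) = -6 + (Y + Y)/(Y + 11) = -6 + (2*Y)/(11 + Y) = -6 + 2*Y/(11 + Y))
N(n) = -4 + 2*n (N(n) = (-4 + n) + n = -4 + 2*n)
3689/N(t(y)) = 3689/(-4 + 2*(2*(-33 - 2*(-14))/(11 - 14))) = 3689/(-4 + 2*(2*(-33 + 28)/(-3))) = 3689/(-4 + 2*(2*(-1/3)*(-5))) = 3689/(-4 + 2*(10/3)) = 3689/(-4 + 20/3) = 3689/(8/3) = 3689*(3/8) = 11067/8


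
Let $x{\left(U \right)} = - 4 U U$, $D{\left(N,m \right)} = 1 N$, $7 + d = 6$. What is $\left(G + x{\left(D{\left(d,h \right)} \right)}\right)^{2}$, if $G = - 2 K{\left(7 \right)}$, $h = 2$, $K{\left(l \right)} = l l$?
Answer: $10404$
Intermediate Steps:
$d = -1$ ($d = -7 + 6 = -1$)
$K{\left(l \right)} = l^{2}$
$D{\left(N,m \right)} = N$
$G = -98$ ($G = - 2 \cdot 7^{2} = \left(-2\right) 49 = -98$)
$x{\left(U \right)} = - 4 U^{2}$
$\left(G + x{\left(D{\left(d,h \right)} \right)}\right)^{2} = \left(-98 - 4 \left(-1\right)^{2}\right)^{2} = \left(-98 - 4\right)^{2} = \left(-102\right)^{2} = 10404$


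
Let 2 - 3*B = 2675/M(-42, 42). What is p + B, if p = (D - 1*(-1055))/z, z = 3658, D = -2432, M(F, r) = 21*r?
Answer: -1743995/2419767 ≈ -0.72073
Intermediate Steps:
p = -1377/3658 (p = (-2432 - 1*(-1055))/3658 = (-2432 + 1055)*(1/3658) = -1377*1/3658 = -1377/3658 ≈ -0.37644)
B = -911/2646 (B = ⅔ - 2675/(3*(21*42)) = ⅔ - 2675/(3*882) = ⅔ - ⅓*2675/882 = ⅔ - 2675/2646 = -911/2646 ≈ -0.34429)
p + B = -1377/3658 - 911/2646 = -1743995/2419767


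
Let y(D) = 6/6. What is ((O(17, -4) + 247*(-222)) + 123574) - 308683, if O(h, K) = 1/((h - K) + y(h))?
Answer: -5278745/22 ≈ -2.3994e+5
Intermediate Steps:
y(D) = 1 (y(D) = 6*(1/6) = 1)
O(h, K) = 1/(1 + h - K) (O(h, K) = 1/((h - K) + 1) = 1/(1 + h - K))
((O(17, -4) + 247*(-222)) + 123574) - 308683 = ((1/(1 + 17 - 1*(-4)) + 247*(-222)) + 123574) - 308683 = ((1/(1 + 17 + 4) - 54834) + 123574) - 308683 = ((1/22 - 54834) + 123574) - 308683 = (-1206347/22 + 123574) - 308683 = 1512281/22 - 308683 = -5278745/22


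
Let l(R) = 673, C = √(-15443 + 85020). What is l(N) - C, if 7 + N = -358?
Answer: 673 - √69577 ≈ 409.23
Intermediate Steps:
N = -365 (N = -7 - 358 = -365)
C = √69577 ≈ 263.77
l(N) - C = 673 - √69577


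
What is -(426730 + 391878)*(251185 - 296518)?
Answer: 37109956464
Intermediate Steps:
-(426730 + 391878)*(251185 - 296518) = -818608*(-45333) = -1*(-37109956464) = 37109956464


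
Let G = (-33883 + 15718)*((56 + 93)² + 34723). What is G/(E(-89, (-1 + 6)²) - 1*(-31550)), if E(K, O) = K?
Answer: -344674820/10487 ≈ -32867.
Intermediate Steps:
G = -1034024460 (G = -18165*(149² + 34723) = -18165*(22201 + 34723) = -18165*56924 = -1034024460)
G/(E(-89, (-1 + 6)²) - 1*(-31550)) = -1034024460/(-89 - 1*(-31550)) = -1034024460/(-89 + 31550) = -1034024460/31461 = -1034024460*1/31461 = -344674820/10487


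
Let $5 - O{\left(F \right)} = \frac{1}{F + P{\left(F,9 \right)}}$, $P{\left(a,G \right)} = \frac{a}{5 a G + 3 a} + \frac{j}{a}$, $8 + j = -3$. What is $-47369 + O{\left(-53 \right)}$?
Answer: $- \frac{6358661820}{134251} \approx -47364.0$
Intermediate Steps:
$j = -11$ ($j = -8 - 3 = -11$)
$P{\left(a,G \right)} = - \frac{11}{a} + \frac{a}{3 a + 5 G a}$ ($P{\left(a,G \right)} = \frac{a}{5 a G + 3 a} - \frac{11}{a} = \frac{a}{5 G a + 3 a} - \frac{11}{a} = \frac{a}{3 a + 5 G a} - \frac{11}{a} = - \frac{11}{a} + \frac{a}{3 a + 5 G a}$)
$O{\left(F \right)} = 5 - \frac{1}{F + \frac{-528 + F}{48 F}}$ ($O{\left(F \right)} = 5 - \frac{1}{F + \frac{-33 + F - 495}{F \left(3 + 5 \cdot 9\right)}} = 5 - \frac{1}{F + \frac{-33 + F - 495}{F \left(3 + 45\right)}} = 5 - \frac{1}{F + \frac{-528 + F}{F 48}} = 5 - \frac{1}{F + \frac{1}{F} \frac{1}{48} \left(-528 + F\right)} = 5 - \frac{1}{F + \frac{-528 + F}{48 F}}$)
$-47369 + O{\left(-53 \right)} = -47369 + \frac{-2640 - -2279 + 240 \left(-53\right)^{2}}{-528 - 53 + 48 \left(-53\right)^{2}} = -47369 + \frac{-2640 + 2279 + 240 \cdot 2809}{-528 - 53 + 48 \cdot 2809} = -47369 + \frac{-2640 + 2279 + 674160}{-528 - 53 + 134832} = -47369 + \frac{1}{134251} \cdot 673799 = -47369 + \frac{673799}{134251} = - \frac{6358661820}{134251}$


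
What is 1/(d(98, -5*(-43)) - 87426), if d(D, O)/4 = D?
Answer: -1/87034 ≈ -1.1490e-5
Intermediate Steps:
d(D, O) = 4*D
1/(d(98, -5*(-43)) - 87426) = 1/(4*98 - 87426) = 1/(392 - 87426) = 1/(-87034) = -1/87034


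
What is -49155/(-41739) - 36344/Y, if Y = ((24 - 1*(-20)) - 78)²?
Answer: -121678253/4020857 ≈ -30.262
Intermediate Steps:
Y = 1156 (Y = ((24 + 20) - 78)² = (44 - 78)² = (-34)² = 1156)
-49155/(-41739) - 36344/Y = -49155/(-41739) - 36344/1156 = -49155*(-1/41739) - 36344*1/1156 = 16385/13913 - 9086/289 = -121678253/4020857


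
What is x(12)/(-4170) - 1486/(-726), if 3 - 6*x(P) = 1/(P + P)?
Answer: 148710289/72658080 ≈ 2.0467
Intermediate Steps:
x(P) = ½ - 1/(12*P) (x(P) = ½ - 1/(6*(P + P)) = ½ - 1/(2*P)/6 = ½ - 1/(12*P))
x(12)/(-4170) - 1486/(-726) = ((1/12)*(-1 + 6*12)/12)/(-4170) - 1486/(-726) = ((1/12)*(1/12)*(-1 + 72))*(-1/4170) - 1486*(-1/726) = ((1/12)*(1/12)*71)*(-1/4170) + 743/363 = (71/144)*(-1/4170) + 743/363 = -71/600480 + 743/363 = 148710289/72658080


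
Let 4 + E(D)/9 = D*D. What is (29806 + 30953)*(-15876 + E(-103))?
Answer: 4834532871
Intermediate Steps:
E(D) = -36 + 9*D² (E(D) = -36 + 9*(D*D) = -36 + 9*D²)
(29806 + 30953)*(-15876 + E(-103)) = (29806 + 30953)*(-15876 + (-36 + 9*(-103)²)) = 60759*(-15876 + (-36 + 9*10609)) = 60759*(-15876 + (-36 + 95481)) = 60759*(-15876 + 95445) = 60759*79569 = 4834532871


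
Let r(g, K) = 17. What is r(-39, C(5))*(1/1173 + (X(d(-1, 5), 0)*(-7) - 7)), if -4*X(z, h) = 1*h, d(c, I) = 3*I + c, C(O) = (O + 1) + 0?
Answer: -8210/69 ≈ -118.99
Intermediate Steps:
C(O) = 1 + O (C(O) = (1 + O) + 0 = 1 + O)
d(c, I) = c + 3*I
X(z, h) = -h/4
r(-39, C(5))*(1/1173 + (X(d(-1, 5), 0)*(-7) - 7)) = 17*(1/1173 + (-¼*0*(-7) - 7)) = 17*(1/1173 + (0*(-7) - 7)) = 17*(1/1173 + (0 - 7)) = 17*(1/1173 - 7) = 17*(-8210/1173) = -8210/69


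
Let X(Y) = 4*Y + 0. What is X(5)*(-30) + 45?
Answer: -555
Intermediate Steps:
X(Y) = 4*Y
X(5)*(-30) + 45 = (4*5)*(-30) + 45 = 20*(-30) + 45 = -600 + 45 = -555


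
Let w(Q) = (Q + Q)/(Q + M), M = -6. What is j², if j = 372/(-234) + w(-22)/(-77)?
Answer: 9467929/3651921 ≈ 2.5926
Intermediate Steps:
w(Q) = 2*Q/(-6 + Q) (w(Q) = (Q + Q)/(Q - 6) = (2*Q)/(-6 + Q) = 2*Q/(-6 + Q))
j = -3077/1911 (j = 372/(-234) + (2*(-22)/(-6 - 22))/(-77) = 372*(-1/234) + (2*(-22)/(-28))*(-1/77) = -62/39 + (2*(-22)*(-1/28))*(-1/77) = -62/39 + (11/7)*(-1/77) = -62/39 - 1/49 = -3077/1911 ≈ -1.6102)
j² = (-3077/1911)² = 9467929/3651921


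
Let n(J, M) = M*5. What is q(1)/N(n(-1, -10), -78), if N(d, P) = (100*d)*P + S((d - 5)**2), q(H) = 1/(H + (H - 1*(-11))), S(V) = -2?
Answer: 1/5069974 ≈ 1.9724e-7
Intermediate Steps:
n(J, M) = 5*M
q(H) = 1/(11 + 2*H) (q(H) = 1/(H + (H + 11)) = 1/(H + (11 + H)) = 1/(11 + 2*H))
N(d, P) = -2 + 100*P*d (N(d, P) = (100*d)*P - 2 = 100*P*d - 2 = -2 + 100*P*d)
q(1)/N(n(-1, -10), -78) = 1/((11 + 2*1)*(-2 + 100*(-78)*(5*(-10)))) = 1/((11 + 2)*(-2 + 100*(-78)*(-50))) = 1/(13*(-2 + 390000)) = (1/13)/389998 = (1/13)*(1/389998) = 1/5069974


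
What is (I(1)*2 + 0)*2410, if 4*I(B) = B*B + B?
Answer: 2410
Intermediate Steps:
I(B) = B/4 + B²/4 (I(B) = (B*B + B)/4 = (B² + B)/4 = (B + B²)/4 = B/4 + B²/4)
(I(1)*2 + 0)*2410 = (((¼)*1*(1 + 1))*2 + 0)*2410 = (((¼)*1*2)*2 + 0)*2410 = ((½)*2 + 0)*2410 = (1 + 0)*2410 = 1*2410 = 2410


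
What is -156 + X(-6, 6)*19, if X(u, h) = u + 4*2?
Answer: -118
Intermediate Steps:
X(u, h) = 8 + u (X(u, h) = u + 8 = 8 + u)
-156 + X(-6, 6)*19 = -156 + (8 - 6)*19 = -156 + 2*19 = -156 + 38 = -118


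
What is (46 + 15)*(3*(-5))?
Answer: -915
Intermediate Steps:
(46 + 15)*(3*(-5)) = 61*(-15) = -915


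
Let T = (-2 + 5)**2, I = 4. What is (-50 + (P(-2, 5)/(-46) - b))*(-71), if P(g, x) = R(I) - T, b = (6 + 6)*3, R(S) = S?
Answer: 280521/46 ≈ 6098.3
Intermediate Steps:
b = 36 (b = 12*3 = 36)
T = 9 (T = 3**2 = 9)
P(g, x) = -5 (P(g, x) = 4 - 1*9 = 4 - 9 = -5)
(-50 + (P(-2, 5)/(-46) - b))*(-71) = (-50 + (-5/(-46) - 1*36))*(-71) = (-50 + (-5*(-1/46) - 36))*(-71) = (-50 + (5/46 - 36))*(-71) = (-50 - 1651/46)*(-71) = -3951/46*(-71) = 280521/46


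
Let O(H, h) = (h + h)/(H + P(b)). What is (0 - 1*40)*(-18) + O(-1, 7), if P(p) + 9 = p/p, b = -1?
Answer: 6466/9 ≈ 718.44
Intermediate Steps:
P(p) = -8 (P(p) = -9 + p/p = -9 + 1 = -8)
O(H, h) = 2*h/(-8 + H) (O(H, h) = (h + h)/(H - 8) = (2*h)/(-8 + H) = 2*h/(-8 + H))
(0 - 1*40)*(-18) + O(-1, 7) = (0 - 1*40)*(-18) + 2*7/(-8 - 1) = (0 - 40)*(-18) + 2*7/(-9) = -40*(-18) + 2*7*(-1/9) = 720 - 14/9 = 6466/9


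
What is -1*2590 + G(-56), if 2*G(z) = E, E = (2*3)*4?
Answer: -2578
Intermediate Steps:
E = 24 (E = 6*4 = 24)
G(z) = 12 (G(z) = (1/2)*24 = 12)
-1*2590 + G(-56) = -1*2590 + 12 = -2590 + 12 = -2578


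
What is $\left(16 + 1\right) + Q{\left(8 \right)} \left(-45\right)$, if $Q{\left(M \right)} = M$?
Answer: $-343$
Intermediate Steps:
$\left(16 + 1\right) + Q{\left(8 \right)} \left(-45\right) = \left(16 + 1\right) + 8 \left(-45\right) = 17 - 360 = -343$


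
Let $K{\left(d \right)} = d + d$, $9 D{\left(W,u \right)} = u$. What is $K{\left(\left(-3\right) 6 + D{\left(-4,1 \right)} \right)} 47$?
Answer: $- \frac{15134}{9} \approx -1681.6$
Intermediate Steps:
$D{\left(W,u \right)} = \frac{u}{9}$
$K{\left(d \right)} = 2 d$
$K{\left(\left(-3\right) 6 + D{\left(-4,1 \right)} \right)} 47 = 2 \left(\left(-3\right) 6 + \frac{1}{9} \cdot 1\right) 47 = 2 \left(-18 + \frac{1}{9}\right) 47 = 2 \left(- \frac{161}{9}\right) 47 = \left(- \frac{322}{9}\right) 47 = - \frac{15134}{9}$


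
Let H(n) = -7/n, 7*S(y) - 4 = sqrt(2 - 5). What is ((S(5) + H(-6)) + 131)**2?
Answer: 31080517/1764 + 5575*I*sqrt(3)/147 ≈ 17619.0 + 65.688*I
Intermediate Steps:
S(y) = 4/7 + I*sqrt(3)/7 (S(y) = 4/7 + sqrt(2 - 5)/7 = 4/7 + sqrt(-3)/7 = 4/7 + (I*sqrt(3))/7 = 4/7 + I*sqrt(3)/7)
((S(5) + H(-6)) + 131)**2 = (((4/7 + I*sqrt(3)/7) - 7/(-6)) + 131)**2 = (((4/7 + I*sqrt(3)/7) - 7*(-1/6)) + 131)**2 = (((4/7 + I*sqrt(3)/7) + 7/6) + 131)**2 = ((73/42 + I*sqrt(3)/7) + 131)**2 = (5575/42 + I*sqrt(3)/7)**2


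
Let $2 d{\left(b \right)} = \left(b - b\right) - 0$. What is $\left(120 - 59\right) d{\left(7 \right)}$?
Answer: $0$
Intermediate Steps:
$d{\left(b \right)} = 0$ ($d{\left(b \right)} = \frac{\left(b - b\right) - 0}{2} = \frac{0 + 0}{2} = \frac{1}{2} \cdot 0 = 0$)
$\left(120 - 59\right) d{\left(7 \right)} = \left(120 - 59\right) 0 = 61 \cdot 0 = 0$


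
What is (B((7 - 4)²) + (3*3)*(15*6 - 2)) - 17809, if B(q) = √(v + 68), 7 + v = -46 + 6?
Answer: -17017 + √21 ≈ -17012.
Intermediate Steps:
v = -47 (v = -7 + (-46 + 6) = -7 - 40 = -47)
B(q) = √21 (B(q) = √(-47 + 68) = √21)
(B((7 - 4)²) + (3*3)*(15*6 - 2)) - 17809 = (√21 + (3*3)*(15*6 - 2)) - 17809 = (√21 + 9*(90 - 2)) - 17809 = (√21 + 9*88) - 17809 = (√21 + 792) - 17809 = (792 + √21) - 17809 = -17017 + √21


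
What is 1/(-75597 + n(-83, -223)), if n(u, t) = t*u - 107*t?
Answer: -1/33227 ≈ -3.0096e-5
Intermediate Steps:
n(u, t) = -107*t + t*u
1/(-75597 + n(-83, -223)) = 1/(-75597 - 223*(-107 - 83)) = 1/(-75597 - 223*(-190)) = 1/(-75597 + 42370) = 1/(-33227) = -1/33227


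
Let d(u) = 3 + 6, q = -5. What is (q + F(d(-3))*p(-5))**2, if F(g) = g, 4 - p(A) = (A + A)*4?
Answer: 152881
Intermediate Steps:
p(A) = 4 - 8*A (p(A) = 4 - (A + A)*4 = 4 - 2*A*4 = 4 - 8*A)
d(u) = 9
(q + F(d(-3))*p(-5))**2 = (-5 + 9*(4 - 8*(-5)))**2 = (-5 + 9*(4 + 40))**2 = (-5 + 9*44)**2 = (-5 + 396)**2 = 391**2 = 152881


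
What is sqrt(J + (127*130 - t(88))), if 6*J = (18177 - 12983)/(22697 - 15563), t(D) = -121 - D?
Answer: sqrt(850902226030)/7134 ≈ 129.30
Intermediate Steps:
J = 2597/21402 (J = ((18177 - 12983)/(22697 - 15563))/6 = (5194/7134)/6 = (5194*(1/7134))/6 = (1/6)*(2597/3567) = 2597/21402 ≈ 0.12134)
sqrt(J + (127*130 - t(88))) = sqrt(2597/21402 + (127*130 - (-121 - 1*88))) = sqrt(2597/21402 + (16510 - (-121 - 88))) = sqrt(2597/21402 + (16510 - 1*(-209))) = sqrt(2597/21402 + (16510 + 209)) = sqrt(2597/21402 + 16719) = sqrt(357822635/21402) = sqrt(850902226030)/7134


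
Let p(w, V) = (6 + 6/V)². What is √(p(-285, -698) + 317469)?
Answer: 5*√1546896558/349 ≈ 563.48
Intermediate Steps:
√(p(-285, -698) + 317469) = √(36*(1 - 698)²/(-698)² + 317469) = √(36*(1/487204)*(-697)² + 317469) = √(36*(1/487204)*485809 + 317469) = √(4372281/121801 + 317469) = √(38672413950/121801) = 5*√1546896558/349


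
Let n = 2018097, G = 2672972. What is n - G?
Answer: -654875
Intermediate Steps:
n - G = 2018097 - 1*2672972 = 2018097 - 2672972 = -654875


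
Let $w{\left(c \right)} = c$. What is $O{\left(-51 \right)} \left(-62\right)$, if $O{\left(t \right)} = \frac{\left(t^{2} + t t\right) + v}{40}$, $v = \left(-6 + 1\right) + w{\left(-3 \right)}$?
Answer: $- \frac{80507}{10} \approx -8050.7$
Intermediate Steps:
$v = -8$ ($v = \left(-6 + 1\right) - 3 = -5 - 3 = -8$)
$O{\left(t \right)} = - \frac{1}{5} + \frac{t^{2}}{20}$ ($O{\left(t \right)} = \frac{\left(t^{2} + t t\right) - 8}{40} = \left(\left(t^{2} + t^{2}\right) - 8\right) \frac{1}{40} = \left(2 t^{2} - 8\right) \frac{1}{40} = \left(-8 + 2 t^{2}\right) \frac{1}{40} = - \frac{1}{5} + \frac{t^{2}}{20}$)
$O{\left(-51 \right)} \left(-62\right) = \left(- \frac{1}{5} + \frac{\left(-51\right)^{2}}{20}\right) \left(-62\right) = \left(- \frac{1}{5} + \frac{1}{20} \cdot 2601\right) \left(-62\right) = \left(- \frac{1}{5} + \frac{2601}{20}\right) \left(-62\right) = \frac{2597}{20} \left(-62\right) = - \frac{80507}{10}$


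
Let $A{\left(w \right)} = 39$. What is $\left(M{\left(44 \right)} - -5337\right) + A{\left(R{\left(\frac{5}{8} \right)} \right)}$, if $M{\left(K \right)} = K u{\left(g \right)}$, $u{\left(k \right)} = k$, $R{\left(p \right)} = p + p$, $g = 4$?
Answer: $5552$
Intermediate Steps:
$R{\left(p \right)} = 2 p$
$M{\left(K \right)} = 4 K$ ($M{\left(K \right)} = K 4 = 4 K$)
$\left(M{\left(44 \right)} - -5337\right) + A{\left(R{\left(\frac{5}{8} \right)} \right)} = \left(4 \cdot 44 - -5337\right) + 39 = \left(176 + 5337\right) + 39 = 5513 + 39 = 5552$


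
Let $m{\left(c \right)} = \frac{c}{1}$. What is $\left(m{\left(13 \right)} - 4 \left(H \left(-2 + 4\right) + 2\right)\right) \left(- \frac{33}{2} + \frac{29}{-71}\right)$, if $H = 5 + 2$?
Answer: $\frac{122451}{142} \approx 862.33$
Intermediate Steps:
$m{\left(c \right)} = c$ ($m{\left(c \right)} = c 1 = c$)
$H = 7$
$\left(m{\left(13 \right)} - 4 \left(H \left(-2 + 4\right) + 2\right)\right) \left(- \frac{33}{2} + \frac{29}{-71}\right) = \left(13 - 4 \left(7 \left(-2 + 4\right) + 2\right)\right) \left(- \frac{33}{2} + \frac{29}{-71}\right) = \left(13 - 4 \left(7 \cdot 2 + 2\right)\right) \left(\left(-33\right) \frac{1}{2} + 29 \left(- \frac{1}{71}\right)\right) = \left(13 - 4 \left(14 + 2\right)\right) \left(- \frac{33}{2} - \frac{29}{71}\right) = \left(13 - 64\right) \left(- \frac{2401}{142}\right) = \left(-51\right) \left(- \frac{2401}{142}\right) = \frac{122451}{142}$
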